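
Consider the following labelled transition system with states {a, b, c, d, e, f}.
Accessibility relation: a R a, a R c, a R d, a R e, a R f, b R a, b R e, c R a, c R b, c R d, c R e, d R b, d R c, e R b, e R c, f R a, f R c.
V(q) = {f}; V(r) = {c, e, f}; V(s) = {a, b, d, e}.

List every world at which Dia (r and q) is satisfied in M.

Let φ = Dia (r and q). Evaluate φ at each world:
  a (successors {a, c, d, e, f}): φ is true.
  b (successors {a, e}): φ is false.
  c (successors {a, b, d, e}): φ is false.
  d (successors {b, c}): φ is false.
  e (successors {b, c}): φ is false.
  f (successors {a, c}): φ is false.
For instance, at e:
  At e: Dia (r and q) requires r and q at some successor in {b, c}.
    At b: r and q is false.
    At c: r and q is false.
  So Dia (r and q) is false at e.
Satisfying worlds: {a}

a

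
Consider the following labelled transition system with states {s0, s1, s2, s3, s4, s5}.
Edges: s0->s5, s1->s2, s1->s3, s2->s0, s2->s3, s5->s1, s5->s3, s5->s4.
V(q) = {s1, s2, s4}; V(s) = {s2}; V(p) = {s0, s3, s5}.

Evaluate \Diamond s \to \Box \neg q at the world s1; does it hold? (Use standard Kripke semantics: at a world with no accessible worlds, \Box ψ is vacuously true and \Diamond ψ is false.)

Recall that \Box ψ holds at a world iff ψ holds at every accessible world, and \Diamond ψ holds iff ψ holds at some accessible world.
At s1: \Diamond s is true, \Box \neg q is false, so \Diamond s \to \Box \neg q is false.
  At s1: \Diamond s requires s at some successor in {s2, s3}.
    s holds at s2, so \Diamond s is true at s1.
  At s1: \Box \neg q requires \neg q at every successor {s2, s3}.
    \neg q fails at s2, so \Box \neg q is false at s1.

No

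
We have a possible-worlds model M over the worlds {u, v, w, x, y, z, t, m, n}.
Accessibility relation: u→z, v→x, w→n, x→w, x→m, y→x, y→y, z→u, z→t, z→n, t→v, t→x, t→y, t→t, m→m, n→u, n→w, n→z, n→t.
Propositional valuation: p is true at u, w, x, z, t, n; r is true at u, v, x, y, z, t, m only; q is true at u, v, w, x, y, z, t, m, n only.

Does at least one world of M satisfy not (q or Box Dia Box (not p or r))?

Let φ = not (q or Box Dia Box (not p or r)). Evaluate φ at each world:
  u (successors {z}): φ is false.
  v (successors {x}): φ is false.
  w (successors {n}): φ is false.
  x (successors {w, m}): φ is false.
  y (successors {x, y}): φ is false.
  z (successors {u, t, n}): φ is false.
  t (successors {v, x, y, t}): φ is false.
  m (successors {m}): φ is false.
  n (successors {u, w, z, t}): φ is false.
For instance, at v:
  At v: q or Box Dia Box (not p or r) is true, so not (q or Box Dia Box (not p or r)) is false.
    At v: q is true, Box Dia Box (not p or r) is true, so q or Box Dia Box (not p or r) is true.
      At v: Box Dia Box (not p or r) requires Dia Box (not p or r) at every successor {x}.
        At x: Dia Box (not p or r) is true.
      So Box Dia Box (not p or r) is true at v.

No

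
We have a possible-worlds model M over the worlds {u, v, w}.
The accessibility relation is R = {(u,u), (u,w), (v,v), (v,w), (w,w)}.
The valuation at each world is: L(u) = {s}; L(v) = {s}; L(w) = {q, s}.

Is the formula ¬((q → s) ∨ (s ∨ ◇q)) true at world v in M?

No

At v: (q → s) ∨ (s ∨ ◇q) is true, so ¬((q → s) ∨ (s ∨ ◇q)) is false.
  At v: q → s is true, s ∨ ◇q is true, so (q → s) ∨ (s ∨ ◇q) is true.
    At v: s is true, ◇q is true, so s ∨ ◇q is true.
      At v: ◇q requires q at some successor in {v, w}.
        q holds at w, so ◇q is true at v.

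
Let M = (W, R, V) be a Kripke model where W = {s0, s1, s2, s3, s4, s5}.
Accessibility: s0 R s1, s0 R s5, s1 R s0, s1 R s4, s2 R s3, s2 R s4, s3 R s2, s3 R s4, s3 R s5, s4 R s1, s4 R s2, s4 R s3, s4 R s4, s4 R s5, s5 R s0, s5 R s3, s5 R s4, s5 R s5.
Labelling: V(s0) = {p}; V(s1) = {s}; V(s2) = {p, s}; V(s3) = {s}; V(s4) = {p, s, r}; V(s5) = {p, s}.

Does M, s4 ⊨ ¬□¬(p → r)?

Yes

At s4: □¬(p → r) is false, so ¬□¬(p → r) is true.
  At s4: □¬(p → r) requires ¬(p → r) at every successor {s1, s2, s3, s4, s5}.
    ¬(p → r) fails at s1, so □¬(p → r) is false at s4.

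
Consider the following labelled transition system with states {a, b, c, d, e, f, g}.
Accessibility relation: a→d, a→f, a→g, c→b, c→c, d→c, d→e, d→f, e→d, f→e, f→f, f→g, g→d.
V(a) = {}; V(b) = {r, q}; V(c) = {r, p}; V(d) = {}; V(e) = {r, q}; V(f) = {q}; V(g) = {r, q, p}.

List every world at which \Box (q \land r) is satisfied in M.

b

Recall that \Box ψ holds at a world iff ψ holds at every accessible world, and \Diamond ψ holds iff ψ holds at some accessible world.
Let φ = \Box (q \land r). Evaluate φ at each world:
  a (successors {d, f, g}): φ is false.
  b (successors ∅): φ is true.
  c (successors {b, c}): φ is false.
  d (successors {c, e, f}): φ is false.
  e (successors {d}): φ is false.
  f (successors {e, f, g}): φ is false.
  g (successors {d}): φ is false.
For instance, at f:
  At f: \Box (q \land r) requires q \land r at every successor {e, f, g}.
    q \land r fails at f, so \Box (q \land r) is false at f.
Satisfying worlds: {b}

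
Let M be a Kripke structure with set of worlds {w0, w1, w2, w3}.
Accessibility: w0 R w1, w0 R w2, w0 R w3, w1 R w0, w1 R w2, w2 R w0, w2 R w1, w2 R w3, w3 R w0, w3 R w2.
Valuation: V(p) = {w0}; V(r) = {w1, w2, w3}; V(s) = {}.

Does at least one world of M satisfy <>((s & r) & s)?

Let φ = <>((s & r) & s). Evaluate φ at each world:
  w0 (successors {w1, w2, w3}): φ is false.
  w1 (successors {w0, w2}): φ is false.
  w2 (successors {w0, w1, w3}): φ is false.
  w3 (successors {w0, w2}): φ is false.
For instance, at w3:
  At w3: <>((s & r) & s) requires (s & r) & s at some successor in {w0, w2}.
    At w0: (s & r) & s is false.
    At w2: (s & r) & s is false.
  So <>((s & r) & s) is false at w3.

No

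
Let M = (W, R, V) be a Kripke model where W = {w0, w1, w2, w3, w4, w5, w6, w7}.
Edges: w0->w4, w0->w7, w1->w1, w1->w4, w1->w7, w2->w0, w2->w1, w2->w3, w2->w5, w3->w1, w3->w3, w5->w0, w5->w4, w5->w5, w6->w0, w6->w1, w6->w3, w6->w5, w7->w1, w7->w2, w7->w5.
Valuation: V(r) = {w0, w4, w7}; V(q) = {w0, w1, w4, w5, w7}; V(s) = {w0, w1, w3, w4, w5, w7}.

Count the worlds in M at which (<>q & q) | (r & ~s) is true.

4

Let φ = (<>q & q) | (r & ~s). Evaluate φ at each world:
  w0 (successors {w4, w7}): φ is true.
  w1 (successors {w1, w4, w7}): φ is true.
  w2 (successors {w0, w1, w3, w5}): φ is false.
  w3 (successors {w1, w3}): φ is false.
  w4 (successors ∅): φ is false.
  w5 (successors {w0, w4, w5}): φ is true.
  w6 (successors {w0, w1, w3, w5}): φ is false.
  w7 (successors {w1, w2, w5}): φ is true.
For instance, at w0:
  At w0: <>q & q is true, r & ~s is false, so (<>q & q) | (r & ~s) is true.
    At w0: <>q is true, q is true, so <>q & q is true.
      At w0: <>q requires q at some successor in {w4, w7}.
        q holds at w4, so <>q is true at w0.
Satisfying worlds: {w0, w1, w5, w7}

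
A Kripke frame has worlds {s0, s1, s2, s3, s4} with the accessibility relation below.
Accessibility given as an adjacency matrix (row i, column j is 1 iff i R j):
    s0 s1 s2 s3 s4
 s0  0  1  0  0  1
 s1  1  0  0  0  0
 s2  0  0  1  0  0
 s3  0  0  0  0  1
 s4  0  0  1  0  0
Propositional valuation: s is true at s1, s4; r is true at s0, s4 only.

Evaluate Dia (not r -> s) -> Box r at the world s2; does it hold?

At s2: Dia (not r -> s) is false, Box r is false, so Dia (not r -> s) -> Box r is true.
  At s2: Dia (not r -> s) requires not r -> s at some successor in {s2}.
    At s2: not r -> s is false.
  So Dia (not r -> s) is false at s2.
  At s2: Box r requires r at every successor {s2}.
    r fails at s2, so Box r is false at s2.

Yes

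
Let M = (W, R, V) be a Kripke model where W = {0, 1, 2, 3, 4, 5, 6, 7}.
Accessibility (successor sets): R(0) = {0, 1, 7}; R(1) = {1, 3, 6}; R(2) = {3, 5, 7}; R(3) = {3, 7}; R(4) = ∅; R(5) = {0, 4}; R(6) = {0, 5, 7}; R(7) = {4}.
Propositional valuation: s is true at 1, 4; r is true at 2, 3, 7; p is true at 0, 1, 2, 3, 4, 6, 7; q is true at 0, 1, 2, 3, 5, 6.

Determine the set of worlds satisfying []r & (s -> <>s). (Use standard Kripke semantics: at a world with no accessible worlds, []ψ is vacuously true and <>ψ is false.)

Let φ = []r & (s -> <>s). Evaluate φ at each world:
  0 (successors {0, 1, 7}): φ is false.
  1 (successors {1, 3, 6}): φ is false.
  2 (successors {3, 5, 7}): φ is false.
  3 (successors {3, 7}): φ is true.
  4 (successors ∅): φ is false.
  5 (successors {0, 4}): φ is false.
  6 (successors {0, 5, 7}): φ is false.
  7 (successors {4}): φ is false.
For instance, at 7:
  At 7: []r is false, s -> <>s is true, so []r & (s -> <>s) is false.
    At 7: []r requires r at every successor {4}.
      r fails at 4, so []r is false at 7.
    At 7: s is false, <>s is true, so s -> <>s is true.
      At 7: <>s requires s at some successor in {4}.
        s holds at 4, so <>s is true at 7.
Satisfying worlds: {3}

3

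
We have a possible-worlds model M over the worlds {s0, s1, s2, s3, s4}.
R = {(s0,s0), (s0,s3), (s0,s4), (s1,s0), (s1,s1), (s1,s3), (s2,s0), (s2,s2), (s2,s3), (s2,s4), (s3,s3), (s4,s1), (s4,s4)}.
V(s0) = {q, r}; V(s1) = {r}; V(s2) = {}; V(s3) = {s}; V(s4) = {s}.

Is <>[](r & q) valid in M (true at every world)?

No

Let φ = <>[](r & q). Evaluate φ at each world:
  s0 (successors {s0, s3, s4}): φ is false.
  s1 (successors {s0, s1, s3}): φ is false.
  s2 (successors {s0, s2, s3, s4}): φ is false.
  s3 (successors {s3}): φ is false.
  s4 (successors {s1, s4}): φ is false.
Detail at s0 (counterexample):
  At s0: <>[](r & q) requires [](r & q) at some successor in {s0, s3, s4}.
    At s0: [](r & q) is false.
    At s3: [](r & q) is false.
    At s4: [](r & q) is false.
  So <>[](r & q) is false at s0.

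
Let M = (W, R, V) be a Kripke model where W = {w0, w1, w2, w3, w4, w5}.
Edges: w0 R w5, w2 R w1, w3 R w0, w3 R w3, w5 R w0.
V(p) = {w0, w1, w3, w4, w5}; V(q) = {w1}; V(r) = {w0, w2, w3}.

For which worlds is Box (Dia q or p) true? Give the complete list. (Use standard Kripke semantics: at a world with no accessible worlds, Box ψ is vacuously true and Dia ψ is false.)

w0, w1, w2, w3, w4, w5

Let φ = Box (Dia q or p). Evaluate φ at each world:
  w0 (successors {w5}): φ is true.
  w1 (successors ∅): φ is true.
  w2 (successors {w1}): φ is true.
  w3 (successors {w0, w3}): φ is true.
  w4 (successors ∅): φ is true.
  w5 (successors {w0}): φ is true.
For instance, at w5:
  At w5: Box (Dia q or p) requires Dia q or p at every successor {w0}.
      At w0: Dia q is false, p is true, so Dia q or p is true.
  So Box (Dia q or p) is true at w5.
Satisfying worlds: {w0, w1, w2, w3, w4, w5}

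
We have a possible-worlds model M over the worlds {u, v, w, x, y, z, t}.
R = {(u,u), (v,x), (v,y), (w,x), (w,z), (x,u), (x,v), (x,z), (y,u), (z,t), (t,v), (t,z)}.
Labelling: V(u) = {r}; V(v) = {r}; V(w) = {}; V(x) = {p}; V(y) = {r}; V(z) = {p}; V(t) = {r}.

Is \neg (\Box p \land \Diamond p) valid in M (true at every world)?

No

Let φ = \neg (\Box p \land \Diamond p). Evaluate φ at each world:
  u (successors {u}): φ is true.
  v (successors {x, y}): φ is true.
  w (successors {x, z}): φ is false.
  x (successors {u, v, z}): φ is true.
  y (successors {u}): φ is true.
  z (successors {t}): φ is true.
  t (successors {v, z}): φ is true.
Detail at w (counterexample):
  At w: \Box p \land \Diamond p is true, so \neg (\Box p \land \Diamond p) is false.
    At w: \Box p is true, \Diamond p is true, so \Box p \land \Diamond p is true.
      At w: \Box p requires p at every successor {x, z}.
        At x: p is true.
        At z: p is true.
      So \Box p is true at w.
      At w: \Diamond p requires p at some successor in {x, z}.
        p holds at x, so \Diamond p is true at w.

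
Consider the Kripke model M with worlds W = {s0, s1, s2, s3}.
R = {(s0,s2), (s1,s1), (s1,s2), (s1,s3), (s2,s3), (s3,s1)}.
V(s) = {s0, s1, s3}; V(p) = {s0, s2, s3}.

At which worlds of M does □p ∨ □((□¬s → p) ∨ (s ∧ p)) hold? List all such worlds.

Let φ = □p ∨ □((□¬s → p) ∨ (s ∧ p)). Evaluate φ at each world:
  s0 (successors {s2}): φ is true.
  s1 (successors {s1, s2, s3}): φ is true.
  s2 (successors {s3}): φ is true.
  s3 (successors {s1}): φ is true.
For instance, at s1:
  At s1: □p is false, □((□¬s → p) ∨ (s ∧ p)) is true, so □p ∨ □((□¬s → p) ∨ (s ∧ p)) is true.
    At s1: □p requires p at every successor {s1, s2, s3}.
      p fails at s1, so □p is false at s1.
    At s1: □((□¬s → p) ∨ (s ∧ p)) requires (□¬s → p) ∨ (s ∧ p) at every successor {s1, s2, s3}.
      At s1: (□¬s → p) ∨ (s ∧ p) is true.
      At s2: (□¬s → p) ∨ (s ∧ p) is true.
      At s3: (□¬s → p) ∨ (s ∧ p) is true.
    So □((□¬s → p) ∨ (s ∧ p)) is true at s1.
Satisfying worlds: {s0, s1, s2, s3}

s0, s1, s2, s3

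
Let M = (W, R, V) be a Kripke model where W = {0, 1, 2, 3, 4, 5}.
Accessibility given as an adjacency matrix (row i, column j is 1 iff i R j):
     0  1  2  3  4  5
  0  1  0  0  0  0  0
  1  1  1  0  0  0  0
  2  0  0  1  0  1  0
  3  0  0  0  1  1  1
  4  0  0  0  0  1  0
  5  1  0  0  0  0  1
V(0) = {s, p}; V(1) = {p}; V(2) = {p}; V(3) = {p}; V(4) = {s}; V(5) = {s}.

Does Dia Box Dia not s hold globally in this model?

No

Let φ = Dia Box Dia not s. Evaluate φ at each world:
  0 (successors {0}): φ is false.
  1 (successors {0, 1}): φ is false.
  2 (successors {2, 4}): φ is false.
  3 (successors {3, 4, 5}): φ is false.
  4 (successors {4}): φ is false.
  5 (successors {0, 5}): φ is false.
Detail at 0 (counterexample):
  At 0: Dia Box Dia not s requires Box Dia not s at some successor in {0}.
    At 0: Box Dia not s is false.
  So Dia Box Dia not s is false at 0.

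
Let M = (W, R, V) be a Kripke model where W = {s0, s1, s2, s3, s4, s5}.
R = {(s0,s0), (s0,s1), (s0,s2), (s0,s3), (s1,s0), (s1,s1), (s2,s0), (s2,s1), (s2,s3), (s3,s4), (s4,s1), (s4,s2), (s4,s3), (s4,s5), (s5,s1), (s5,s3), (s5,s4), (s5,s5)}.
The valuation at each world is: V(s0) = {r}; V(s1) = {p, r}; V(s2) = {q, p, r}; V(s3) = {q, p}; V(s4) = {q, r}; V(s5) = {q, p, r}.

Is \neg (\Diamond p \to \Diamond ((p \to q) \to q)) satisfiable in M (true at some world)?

Let φ = \neg (\Diamond p \to \Diamond ((p \to q) \to q)). Evaluate φ at each world:
  s0 (successors {s0, s1, s2, s3}): φ is false.
  s1 (successors {s0, s1}): φ is false.
  s2 (successors {s0, s1, s3}): φ is false.
  s3 (successors {s4}): φ is false.
  s4 (successors {s1, s2, s3, s5}): φ is false.
  s5 (successors {s1, s3, s4, s5}): φ is false.
For instance, at s2:
  At s2: \Diamond p \to \Diamond ((p \to q) \to q) is true, so \neg (\Diamond p \to \Diamond ((p \to q) \to q)) is false.
    At s2: \Diamond p is true, \Diamond ((p \to q) \to q) is true, so \Diamond p \to \Diamond ((p \to q) \to q) is true.
      At s2: \Diamond p requires p at some successor in {s0, s1, s3}.
        p holds at s1, so \Diamond p is true at s2.
      At s2: \Diamond ((p \to q) \to q) requires (p \to q) \to q at some successor in {s0, s1, s3}.
        (p \to q) \to q holds at s1, so \Diamond ((p \to q) \to q) is true at s2.

No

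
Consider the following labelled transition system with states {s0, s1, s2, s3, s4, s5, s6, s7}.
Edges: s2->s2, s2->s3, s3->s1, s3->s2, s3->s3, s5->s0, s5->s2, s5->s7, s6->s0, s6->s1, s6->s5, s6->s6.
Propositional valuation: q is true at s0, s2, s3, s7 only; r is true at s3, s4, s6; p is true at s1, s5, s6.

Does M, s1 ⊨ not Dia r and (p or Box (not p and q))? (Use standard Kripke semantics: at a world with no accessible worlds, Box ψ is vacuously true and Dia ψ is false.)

At s1: not Dia r is true, p or Box (not p and q) is true, so not Dia r and (p or Box (not p and q)) is true.
  At s1: Dia r is false, so not Dia r is true.
    At s1: no accessible worlds, so Dia r is false.
  At s1: p is true, Box (not p and q) is true, so p or Box (not p and q) is true.
    At s1: no accessible worlds, so Box (not p and q) holds vacuously.

Yes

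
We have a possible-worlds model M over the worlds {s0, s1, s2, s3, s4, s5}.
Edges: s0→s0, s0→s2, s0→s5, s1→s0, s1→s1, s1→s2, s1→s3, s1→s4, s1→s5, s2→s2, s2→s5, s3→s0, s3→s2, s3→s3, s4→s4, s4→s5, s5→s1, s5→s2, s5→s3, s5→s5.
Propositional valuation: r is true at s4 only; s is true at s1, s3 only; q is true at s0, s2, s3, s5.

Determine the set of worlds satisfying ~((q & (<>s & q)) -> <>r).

Let φ = ~((q & (<>s & q)) -> <>r). Evaluate φ at each world:
  s0 (successors {s0, s2, s5}): φ is false.
  s1 (successors {s0, s1, s2, s3, s4, s5}): φ is false.
  s2 (successors {s2, s5}): φ is false.
  s3 (successors {s0, s2, s3}): φ is true.
  s4 (successors {s4, s5}): φ is false.
  s5 (successors {s1, s2, s3, s5}): φ is true.
For instance, at s4:
  At s4: (q & (<>s & q)) -> <>r is true, so ~((q & (<>s & q)) -> <>r) is false.
    At s4: q & (<>s & q) is false, <>r is true, so (q & (<>s & q)) -> <>r is true.
      At s4: q is false, <>s & q is false, so q & (<>s & q) is false.
      At s4: <>r requires r at some successor in {s4, s5}.
        r holds at s4, so <>r is true at s4.
Satisfying worlds: {s3, s5}

s3, s5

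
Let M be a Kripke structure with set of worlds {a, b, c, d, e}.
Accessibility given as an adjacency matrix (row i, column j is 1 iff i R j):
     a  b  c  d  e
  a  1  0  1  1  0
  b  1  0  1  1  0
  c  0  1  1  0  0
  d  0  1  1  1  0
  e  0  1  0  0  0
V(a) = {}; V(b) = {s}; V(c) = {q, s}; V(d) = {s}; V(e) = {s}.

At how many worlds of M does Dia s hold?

Let φ = Dia s. Evaluate φ at each world:
  a (successors {a, c, d}): φ is true.
  b (successors {a, c, d}): φ is true.
  c (successors {b, c}): φ is true.
  d (successors {b, c, d}): φ is true.
  e (successors {b}): φ is true.
For instance, at d:
  At d: Dia s requires s at some successor in {b, c, d}.
    s holds at b, so Dia s is true at d.
Satisfying worlds: {a, b, c, d, e}

5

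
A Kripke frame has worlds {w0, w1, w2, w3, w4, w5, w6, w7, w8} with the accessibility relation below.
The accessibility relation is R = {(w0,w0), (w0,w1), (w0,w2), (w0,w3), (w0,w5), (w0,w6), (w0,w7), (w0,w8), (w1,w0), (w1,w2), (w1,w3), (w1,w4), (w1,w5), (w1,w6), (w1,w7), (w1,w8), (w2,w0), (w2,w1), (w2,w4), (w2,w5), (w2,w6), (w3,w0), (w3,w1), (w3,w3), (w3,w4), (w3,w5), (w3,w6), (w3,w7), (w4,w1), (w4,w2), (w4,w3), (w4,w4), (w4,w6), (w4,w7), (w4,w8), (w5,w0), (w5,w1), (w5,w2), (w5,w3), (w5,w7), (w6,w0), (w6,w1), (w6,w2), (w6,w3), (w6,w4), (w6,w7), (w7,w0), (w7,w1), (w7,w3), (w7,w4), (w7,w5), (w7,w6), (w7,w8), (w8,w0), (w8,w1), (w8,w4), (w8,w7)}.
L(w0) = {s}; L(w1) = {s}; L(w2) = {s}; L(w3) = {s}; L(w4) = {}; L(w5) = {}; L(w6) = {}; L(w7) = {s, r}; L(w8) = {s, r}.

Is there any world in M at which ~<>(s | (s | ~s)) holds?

Recall that <>ψ holds at a world iff ψ holds at some accessible world.
Let φ = ~<>(s | (s | ~s)). Evaluate φ at each world:
  w0 (successors {w0, w1, w2, w3, w5, w6, w7, w8}): φ is false.
  w1 (successors {w0, w2, w3, w4, w5, w6, w7, w8}): φ is false.
  w2 (successors {w0, w1, w4, w5, w6}): φ is false.
  w3 (successors {w0, w1, w3, w4, w5, w6, w7}): φ is false.
  w4 (successors {w1, w2, w3, w4, w6, w7, w8}): φ is false.
  w5 (successors {w0, w1, w2, w3, w7}): φ is false.
  w6 (successors {w0, w1, w2, w3, w4, w7}): φ is false.
  w7 (successors {w0, w1, w3, w4, w5, w6, w8}): φ is false.
  w8 (successors {w0, w1, w4, w7}): φ is false.
For instance, at w6:
  At w6: <>(s | (s | ~s)) is true, so ~<>(s | (s | ~s)) is false.
    At w6: <>(s | (s | ~s)) requires s | (s | ~s) at some successor in {w0, w1, w2, w3, w4, w7}.
      s | (s | ~s) holds at w0, so <>(s | (s | ~s)) is true at w6.

No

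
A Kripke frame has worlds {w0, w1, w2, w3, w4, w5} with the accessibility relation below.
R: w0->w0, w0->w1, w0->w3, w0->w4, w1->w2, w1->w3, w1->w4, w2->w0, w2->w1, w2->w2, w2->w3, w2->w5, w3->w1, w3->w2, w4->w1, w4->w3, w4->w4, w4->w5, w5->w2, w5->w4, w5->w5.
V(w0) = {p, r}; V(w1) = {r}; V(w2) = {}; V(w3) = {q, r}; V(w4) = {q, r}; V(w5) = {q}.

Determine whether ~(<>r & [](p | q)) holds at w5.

Yes

Recall that []ψ holds at a world iff ψ holds at every accessible world, and <>ψ holds iff ψ holds at some accessible world.
At w5: <>r & [](p | q) is false, so ~(<>r & [](p | q)) is true.
  At w5: <>r is true, [](p | q) is false, so <>r & [](p | q) is false.
    At w5: <>r requires r at some successor in {w2, w4, w5}.
      r holds at w4, so <>r is true at w5.
    At w5: [](p | q) requires p | q at every successor {w2, w4, w5}.
      p | q fails at w2, so [](p | q) is false at w5.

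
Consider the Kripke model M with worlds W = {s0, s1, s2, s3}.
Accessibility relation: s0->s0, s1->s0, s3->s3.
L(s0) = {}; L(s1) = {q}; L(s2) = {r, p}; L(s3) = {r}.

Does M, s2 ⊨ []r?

At s2: no accessible worlds, so []r holds vacuously.

Yes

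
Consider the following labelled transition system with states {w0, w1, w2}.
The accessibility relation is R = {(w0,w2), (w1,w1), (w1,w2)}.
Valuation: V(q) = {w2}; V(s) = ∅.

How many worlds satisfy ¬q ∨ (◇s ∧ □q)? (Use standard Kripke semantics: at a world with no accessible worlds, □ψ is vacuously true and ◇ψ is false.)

2

Let φ = ¬q ∨ (◇s ∧ □q). Evaluate φ at each world:
  w0 (successors {w2}): φ is true.
  w1 (successors {w1, w2}): φ is true.
  w2 (successors ∅): φ is false.
For instance, at w1:
  At w1: ¬q is true, ◇s ∧ □q is false, so ¬q ∨ (◇s ∧ □q) is true.
    At w1: ◇s is false, □q is false, so ◇s ∧ □q is false.
      At w1: ◇s requires s at some successor in {w1, w2}.
        At w1: s is false.
        At w2: s is false.
      So ◇s is false at w1.
      At w1: □q requires q at every successor {w1, w2}.
        q fails at w1, so □q is false at w1.
Satisfying worlds: {w0, w1}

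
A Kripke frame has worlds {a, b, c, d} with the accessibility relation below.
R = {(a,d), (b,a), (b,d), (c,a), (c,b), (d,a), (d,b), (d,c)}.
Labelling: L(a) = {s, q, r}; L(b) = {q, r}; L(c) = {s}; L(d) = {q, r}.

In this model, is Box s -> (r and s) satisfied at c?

Recall that Box ψ holds at a world iff ψ holds at every accessible world, and Dia ψ holds iff ψ holds at some accessible world.
At c: Box s is false, r and s is false, so Box s -> (r and s) is true.
  At c: Box s requires s at every successor {a, b}.
    s fails at b, so Box s is false at c.

Yes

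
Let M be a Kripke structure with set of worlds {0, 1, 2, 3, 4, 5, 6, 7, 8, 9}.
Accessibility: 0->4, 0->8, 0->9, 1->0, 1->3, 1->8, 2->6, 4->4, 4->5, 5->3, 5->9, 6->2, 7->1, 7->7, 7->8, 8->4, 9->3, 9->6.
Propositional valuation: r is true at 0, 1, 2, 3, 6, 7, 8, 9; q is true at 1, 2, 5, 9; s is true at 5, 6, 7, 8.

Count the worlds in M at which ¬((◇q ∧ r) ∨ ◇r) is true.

3

Let φ = ¬((◇q ∧ r) ∨ ◇r). Evaluate φ at each world:
  0 (successors {4, 8, 9}): φ is false.
  1 (successors {0, 3, 8}): φ is false.
  2 (successors {6}): φ is false.
  3 (successors ∅): φ is true.
  4 (successors {4, 5}): φ is true.
  5 (successors {3, 9}): φ is false.
  6 (successors {2}): φ is false.
  7 (successors {1, 7, 8}): φ is false.
  8 (successors {4}): φ is true.
  9 (successors {3, 6}): φ is false.
For instance, at 7:
  At 7: (◇q ∧ r) ∨ ◇r is true, so ¬((◇q ∧ r) ∨ ◇r) is false.
    At 7: ◇q ∧ r is true, ◇r is true, so (◇q ∧ r) ∨ ◇r is true.
      At 7: ◇q is true, r is true, so ◇q ∧ r is true.
      At 7: ◇r requires r at some successor in {1, 7, 8}.
        r holds at 1, so ◇r is true at 7.
Satisfying worlds: {3, 4, 8}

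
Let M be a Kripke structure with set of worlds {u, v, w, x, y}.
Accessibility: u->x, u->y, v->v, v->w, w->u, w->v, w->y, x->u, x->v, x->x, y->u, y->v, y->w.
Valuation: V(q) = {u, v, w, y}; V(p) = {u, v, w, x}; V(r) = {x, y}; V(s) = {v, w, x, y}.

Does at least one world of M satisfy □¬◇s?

Recall that □ψ holds at a world iff ψ holds at every accessible world, and ◇ψ holds iff ψ holds at some accessible world.
Let φ = □¬◇s. Evaluate φ at each world:
  u (successors {x, y}): φ is false.
  v (successors {v, w}): φ is false.
  w (successors {u, v, y}): φ is false.
  x (successors {u, v, x}): φ is false.
  y (successors {u, v, w}): φ is false.
For instance, at y:
  At y: □¬◇s requires ¬◇s at every successor {u, v, w}.
    ¬◇s fails at u, so □¬◇s is false at y.
      At u: ◇s is true, so ¬◇s is false.

No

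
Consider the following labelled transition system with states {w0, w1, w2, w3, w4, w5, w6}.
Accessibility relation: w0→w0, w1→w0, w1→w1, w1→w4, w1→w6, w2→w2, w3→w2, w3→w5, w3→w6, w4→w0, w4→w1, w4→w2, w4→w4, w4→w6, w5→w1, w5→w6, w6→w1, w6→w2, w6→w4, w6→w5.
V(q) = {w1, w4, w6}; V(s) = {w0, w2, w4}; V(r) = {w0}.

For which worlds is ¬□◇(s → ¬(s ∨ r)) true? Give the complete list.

w0, w1, w2, w3, w4, w6

Recall that □ψ holds at a world iff ψ holds at every accessible world, and ◇ψ holds iff ψ holds at some accessible world.
Let φ = ¬□◇(s → ¬(s ∨ r)). Evaluate φ at each world:
  w0 (successors {w0}): φ is true.
  w1 (successors {w0, w1, w4, w6}): φ is true.
  w2 (successors {w2}): φ is true.
  w3 (successors {w2, w5, w6}): φ is true.
  w4 (successors {w0, w1, w2, w4, w6}): φ is true.
  w5 (successors {w1, w6}): φ is false.
  w6 (successors {w1, w2, w4, w5}): φ is true.
For instance, at w2:
  At w2: □◇(s → ¬(s ∨ r)) is false, so ¬□◇(s → ¬(s ∨ r)) is true.
    At w2: □◇(s → ¬(s ∨ r)) requires ◇(s → ¬(s ∨ r)) at every successor {w2}.
      ◇(s → ¬(s ∨ r)) fails at w2, so □◇(s → ¬(s ∨ r)) is false at w2.
Satisfying worlds: {w0, w1, w2, w3, w4, w6}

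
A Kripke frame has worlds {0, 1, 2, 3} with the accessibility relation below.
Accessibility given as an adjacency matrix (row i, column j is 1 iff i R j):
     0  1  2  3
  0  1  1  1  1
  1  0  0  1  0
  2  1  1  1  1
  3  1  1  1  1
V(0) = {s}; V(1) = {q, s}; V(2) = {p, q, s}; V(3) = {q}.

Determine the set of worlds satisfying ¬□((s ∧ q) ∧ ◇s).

0, 2, 3

Recall that □ψ holds at a world iff ψ holds at every accessible world, and ◇ψ holds iff ψ holds at some accessible world.
Let φ = ¬□((s ∧ q) ∧ ◇s). Evaluate φ at each world:
  0 (successors {0, 1, 2, 3}): φ is true.
  1 (successors {2}): φ is false.
  2 (successors {0, 1, 2, 3}): φ is true.
  3 (successors {0, 1, 2, 3}): φ is true.
For instance, at 1:
  At 1: □((s ∧ q) ∧ ◇s) is true, so ¬□((s ∧ q) ∧ ◇s) is false.
    At 1: □((s ∧ q) ∧ ◇s) requires (s ∧ q) ∧ ◇s at every successor {2}.
      At 2: (s ∧ q) ∧ ◇s is true.
    So □((s ∧ q) ∧ ◇s) is true at 1.
Satisfying worlds: {0, 2, 3}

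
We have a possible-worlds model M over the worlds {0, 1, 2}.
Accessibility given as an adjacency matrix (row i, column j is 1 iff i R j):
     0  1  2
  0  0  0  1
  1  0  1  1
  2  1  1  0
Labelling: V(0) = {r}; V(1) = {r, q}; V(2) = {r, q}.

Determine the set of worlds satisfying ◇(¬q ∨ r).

Let φ = ◇(¬q ∨ r). Evaluate φ at each world:
  0 (successors {2}): φ is true.
  1 (successors {1, 2}): φ is true.
  2 (successors {0, 1}): φ is true.
For instance, at 0:
  At 0: ◇(¬q ∨ r) requires ¬q ∨ r at some successor in {2}.
    ¬q ∨ r holds at 2, so ◇(¬q ∨ r) is true at 0.
Satisfying worlds: {0, 1, 2}

0, 1, 2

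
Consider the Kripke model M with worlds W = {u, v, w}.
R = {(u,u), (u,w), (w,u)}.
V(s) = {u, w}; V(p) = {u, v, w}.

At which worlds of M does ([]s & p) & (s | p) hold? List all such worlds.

u, v, w

Let φ = ([]s & p) & (s | p). Evaluate φ at each world:
  u (successors {u, w}): φ is true.
  v (successors ∅): φ is true.
  w (successors {u}): φ is true.
For instance, at u:
  At u: []s & p is true, s | p is true, so ([]s & p) & (s | p) is true.
    At u: []s is true, p is true, so []s & p is true.
      At u: []s requires s at every successor {u, w}.
        At u: s is true.
        At w: s is true.
      So []s is true at u.
Satisfying worlds: {u, v, w}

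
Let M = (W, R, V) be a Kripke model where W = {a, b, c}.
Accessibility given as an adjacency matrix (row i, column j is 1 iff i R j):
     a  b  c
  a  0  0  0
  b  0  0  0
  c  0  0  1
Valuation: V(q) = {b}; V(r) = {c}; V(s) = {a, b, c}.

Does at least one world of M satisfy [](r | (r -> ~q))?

Yes

Recall that []ψ holds at a world iff ψ holds at every accessible world, and <>ψ holds iff ψ holds at some accessible world.
Let φ = [](r | (r -> ~q)). Evaluate φ at each world:
  a (successors ∅): φ is true.
  b (successors ∅): φ is true.
  c (successors {c}): φ is true.
Detail at a (witness):
  At a: no accessible worlds, so [](r | (r -> ~q)) holds vacuously.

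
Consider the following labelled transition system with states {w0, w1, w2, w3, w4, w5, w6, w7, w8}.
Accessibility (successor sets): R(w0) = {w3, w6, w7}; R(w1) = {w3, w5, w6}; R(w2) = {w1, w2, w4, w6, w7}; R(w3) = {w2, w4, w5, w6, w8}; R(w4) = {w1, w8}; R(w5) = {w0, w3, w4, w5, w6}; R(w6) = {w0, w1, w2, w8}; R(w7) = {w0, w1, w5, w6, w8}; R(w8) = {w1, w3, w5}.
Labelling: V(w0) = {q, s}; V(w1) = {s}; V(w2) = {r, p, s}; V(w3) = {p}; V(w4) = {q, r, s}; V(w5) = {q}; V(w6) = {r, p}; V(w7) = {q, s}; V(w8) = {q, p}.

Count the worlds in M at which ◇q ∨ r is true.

Let φ = ◇q ∨ r. Evaluate φ at each world:
  w0 (successors {w3, w6, w7}): φ is true.
  w1 (successors {w3, w5, w6}): φ is true.
  w2 (successors {w1, w2, w4, w6, w7}): φ is true.
  w3 (successors {w2, w4, w5, w6, w8}): φ is true.
  w4 (successors {w1, w8}): φ is true.
  w5 (successors {w0, w3, w4, w5, w6}): φ is true.
  w6 (successors {w0, w1, w2, w8}): φ is true.
  w7 (successors {w0, w1, w5, w6, w8}): φ is true.
  w8 (successors {w1, w3, w5}): φ is true.
For instance, at w5:
  At w5: ◇q is true, r is false, so ◇q ∨ r is true.
    At w5: ◇q requires q at some successor in {w0, w3, w4, w5, w6}.
      q holds at w0, so ◇q is true at w5.
Satisfying worlds: {w0, w1, w2, w3, w4, w5, w6, w7, w8}

9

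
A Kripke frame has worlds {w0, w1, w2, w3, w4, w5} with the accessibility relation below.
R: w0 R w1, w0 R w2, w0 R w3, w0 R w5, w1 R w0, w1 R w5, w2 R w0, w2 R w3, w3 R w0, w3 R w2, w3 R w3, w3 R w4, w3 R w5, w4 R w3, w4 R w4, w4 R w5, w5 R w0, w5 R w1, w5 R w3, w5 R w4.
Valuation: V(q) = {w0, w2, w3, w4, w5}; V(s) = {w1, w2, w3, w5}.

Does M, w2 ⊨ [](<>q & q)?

At w2: [](<>q & q) requires <>q & q at every successor {w0, w3}.
    At w0: <>q is true, q is true, so <>q & q is true.
      At w0: <>q requires q at some successor in {w1, w2, w3, w5}.
        q holds at w2, so <>q is true at w0.
    At w3: <>q is true, q is true, so <>q & q is true.
      At w3: <>q requires q at some successor in {w0, w2, w3, w4, w5}.
        q holds at w0, so <>q is true at w3.
So [](<>q & q) is true at w2.

Yes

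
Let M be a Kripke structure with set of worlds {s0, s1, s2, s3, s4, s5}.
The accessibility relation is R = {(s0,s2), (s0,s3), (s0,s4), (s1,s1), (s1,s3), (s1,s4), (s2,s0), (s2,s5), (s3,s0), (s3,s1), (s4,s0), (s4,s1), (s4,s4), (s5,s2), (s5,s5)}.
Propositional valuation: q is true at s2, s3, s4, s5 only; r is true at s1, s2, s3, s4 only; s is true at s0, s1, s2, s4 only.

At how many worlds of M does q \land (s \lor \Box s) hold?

3

Recall that \Box ψ holds at a world iff ψ holds at every accessible world, and \Diamond ψ holds iff ψ holds at some accessible world.
Let φ = q \land (s \lor \Box s). Evaluate φ at each world:
  s0 (successors {s2, s3, s4}): φ is false.
  s1 (successors {s1, s3, s4}): φ is false.
  s2 (successors {s0, s5}): φ is true.
  s3 (successors {s0, s1}): φ is true.
  s4 (successors {s0, s1, s4}): φ is true.
  s5 (successors {s2, s5}): φ is false.
For instance, at s3:
  At s3: q is true, s \lor \Box s is true, so q \land (s \lor \Box s) is true.
    At s3: s is false, \Box s is true, so s \lor \Box s is true.
      At s3: \Box s requires s at every successor {s0, s1}.
        At s0: s is true.
        At s1: s is true.
      So \Box s is true at s3.
Satisfying worlds: {s2, s3, s4}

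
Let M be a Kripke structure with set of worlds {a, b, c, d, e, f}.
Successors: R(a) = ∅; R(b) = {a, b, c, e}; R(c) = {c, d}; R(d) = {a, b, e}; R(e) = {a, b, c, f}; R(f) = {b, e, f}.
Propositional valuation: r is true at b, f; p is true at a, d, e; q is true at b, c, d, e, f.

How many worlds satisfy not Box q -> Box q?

3

Let φ = not Box q -> Box q. Evaluate φ at each world:
  a (successors ∅): φ is true.
  b (successors {a, b, c, e}): φ is false.
  c (successors {c, d}): φ is true.
  d (successors {a, b, e}): φ is false.
  e (successors {a, b, c, f}): φ is false.
  f (successors {b, e, f}): φ is true.
For instance, at c:
  At c: not Box q is false, Box q is true, so not Box q -> Box q is true.
    At c: Box q is true, so not Box q is false.
      At c: Box q requires q at every successor {c, d}.
        At c: q is true.
        At d: q is true.
      So Box q is true at c.
    At c: Box q requires q at every successor {c, d}.
      At c: q is true.
      At d: q is true.
    So Box q is true at c.
Satisfying worlds: {a, c, f}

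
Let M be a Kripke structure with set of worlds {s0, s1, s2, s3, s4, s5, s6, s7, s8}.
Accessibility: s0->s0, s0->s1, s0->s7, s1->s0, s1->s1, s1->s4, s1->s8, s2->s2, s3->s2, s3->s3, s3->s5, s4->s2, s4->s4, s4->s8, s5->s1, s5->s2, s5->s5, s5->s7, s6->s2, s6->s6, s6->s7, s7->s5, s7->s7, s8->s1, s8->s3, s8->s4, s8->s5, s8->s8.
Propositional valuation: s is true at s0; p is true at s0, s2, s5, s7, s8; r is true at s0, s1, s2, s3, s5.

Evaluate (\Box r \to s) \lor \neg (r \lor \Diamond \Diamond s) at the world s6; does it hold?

Yes

At s6: \Box r \to s is true, \neg (r \lor \Diamond \Diamond s) is true, so (\Box r \to s) \lor \neg (r \lor \Diamond \Diamond s) is true.
  At s6: \Box r is false, s is false, so \Box r \to s is true.
    At s6: \Box r requires r at every successor {s2, s6, s7}.
      r fails at s6, so \Box r is false at s6.
  At s6: r \lor \Diamond \Diamond s is false, so \neg (r \lor \Diamond \Diamond s) is true.
    At s6: r is false, \Diamond \Diamond s is false, so r \lor \Diamond \Diamond s is false.
      At s6: \Diamond \Diamond s requires \Diamond s at some successor in {s2, s6, s7}.
        At s2: \Diamond s is false.
        At s6: \Diamond s is false.
        At s7: \Diamond s is false.
      So \Diamond \Diamond s is false at s6.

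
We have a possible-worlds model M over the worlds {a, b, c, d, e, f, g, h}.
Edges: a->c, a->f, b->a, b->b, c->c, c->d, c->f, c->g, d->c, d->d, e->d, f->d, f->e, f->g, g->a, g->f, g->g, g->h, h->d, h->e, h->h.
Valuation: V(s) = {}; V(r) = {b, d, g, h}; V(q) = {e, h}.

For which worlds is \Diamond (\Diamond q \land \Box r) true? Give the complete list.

none

Let φ = \Diamond (\Diamond q \land \Box r). Evaluate φ at each world:
  a (successors {c, f}): φ is false.
  b (successors {a, b}): φ is false.
  c (successors {c, d, f, g}): φ is false.
  d (successors {c, d}): φ is false.
  e (successors {d}): φ is false.
  f (successors {d, e, g}): φ is false.
  g (successors {a, f, g, h}): φ is false.
  h (successors {d, e, h}): φ is false.
For instance, at b:
  At b: \Diamond (\Diamond q \land \Box r) requires \Diamond q \land \Box r at some successor in {a, b}.
    At a: \Diamond q \land \Box r is false.
    At b: \Diamond q \land \Box r is false.
  So \Diamond (\Diamond q \land \Box r) is false at b.
Satisfying worlds: none.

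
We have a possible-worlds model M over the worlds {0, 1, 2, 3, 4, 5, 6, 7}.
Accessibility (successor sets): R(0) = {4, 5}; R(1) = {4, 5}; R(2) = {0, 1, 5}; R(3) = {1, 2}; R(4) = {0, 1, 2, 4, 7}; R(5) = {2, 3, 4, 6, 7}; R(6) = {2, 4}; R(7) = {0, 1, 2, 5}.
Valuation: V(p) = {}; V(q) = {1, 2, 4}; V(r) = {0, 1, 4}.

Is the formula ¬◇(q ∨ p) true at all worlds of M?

Recall that ◇ψ holds at a world iff ψ holds at some accessible world.
Let φ = ¬◇(q ∨ p). Evaluate φ at each world:
  0 (successors {4, 5}): φ is false.
  1 (successors {4, 5}): φ is false.
  2 (successors {0, 1, 5}): φ is false.
  3 (successors {1, 2}): φ is false.
  4 (successors {0, 1, 2, 4, 7}): φ is false.
  5 (successors {2, 3, 4, 6, 7}): φ is false.
  6 (successors {2, 4}): φ is false.
  7 (successors {0, 1, 2, 5}): φ is false.
Detail at 0 (counterexample):
  At 0: ◇(q ∨ p) is true, so ¬◇(q ∨ p) is false.
    At 0: ◇(q ∨ p) requires q ∨ p at some successor in {4, 5}.
      q ∨ p holds at 4, so ◇(q ∨ p) is true at 0.

No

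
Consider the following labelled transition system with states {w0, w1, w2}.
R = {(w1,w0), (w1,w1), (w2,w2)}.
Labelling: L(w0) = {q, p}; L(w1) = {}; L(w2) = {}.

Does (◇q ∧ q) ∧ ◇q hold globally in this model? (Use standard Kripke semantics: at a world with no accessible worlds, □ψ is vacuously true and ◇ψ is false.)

No

Let φ = (◇q ∧ q) ∧ ◇q. Evaluate φ at each world:
  w0 (successors ∅): φ is false.
  w1 (successors {w0, w1}): φ is false.
  w2 (successors {w2}): φ is false.
Detail at w0 (counterexample):
  At w0: ◇q ∧ q is false, ◇q is false, so (◇q ∧ q) ∧ ◇q is false.
    At w0: ◇q is false, q is true, so ◇q ∧ q is false.
      At w0: no accessible worlds, so ◇q is false.
    At w0: no accessible worlds, so ◇q is false.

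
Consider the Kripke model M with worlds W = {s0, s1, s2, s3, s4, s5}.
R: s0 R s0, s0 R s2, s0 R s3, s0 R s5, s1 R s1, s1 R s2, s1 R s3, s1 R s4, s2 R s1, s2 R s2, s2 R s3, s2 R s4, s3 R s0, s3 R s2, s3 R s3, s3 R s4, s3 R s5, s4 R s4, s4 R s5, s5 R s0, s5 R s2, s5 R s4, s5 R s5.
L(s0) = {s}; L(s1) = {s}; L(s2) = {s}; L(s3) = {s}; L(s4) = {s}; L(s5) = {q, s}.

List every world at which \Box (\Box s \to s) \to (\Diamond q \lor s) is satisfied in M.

Let φ = \Box (\Box s \to s) \to (\Diamond q \lor s). Evaluate φ at each world:
  s0 (successors {s0, s2, s3, s5}): φ is true.
  s1 (successors {s1, s2, s3, s4}): φ is true.
  s2 (successors {s1, s2, s3, s4}): φ is true.
  s3 (successors {s0, s2, s3, s4, s5}): φ is true.
  s4 (successors {s4, s5}): φ is true.
  s5 (successors {s0, s2, s4, s5}): φ is true.
For instance, at s3:
  At s3: \Box (\Box s \to s) is true, \Diamond q \lor s is true, so \Box (\Box s \to s) \to (\Diamond q \lor s) is true.
    At s3: \Box (\Box s \to s) requires \Box s \to s at every successor {s0, s2, s3, s4, s5}.
      At s0: \Box s \to s is true.
      At s2: \Box s \to s is true.
      At s3: \Box s \to s is true.
      At s4: \Box s \to s is true.
      At s5: \Box s \to s is true.
    So \Box (\Box s \to s) is true at s3.
    At s3: \Diamond q is true, s is true, so \Diamond q \lor s is true.
      At s3: \Diamond q requires q at some successor in {s0, s2, s3, s4, s5}.
        q holds at s5, so \Diamond q is true at s3.
Satisfying worlds: {s0, s1, s2, s3, s4, s5}

s0, s1, s2, s3, s4, s5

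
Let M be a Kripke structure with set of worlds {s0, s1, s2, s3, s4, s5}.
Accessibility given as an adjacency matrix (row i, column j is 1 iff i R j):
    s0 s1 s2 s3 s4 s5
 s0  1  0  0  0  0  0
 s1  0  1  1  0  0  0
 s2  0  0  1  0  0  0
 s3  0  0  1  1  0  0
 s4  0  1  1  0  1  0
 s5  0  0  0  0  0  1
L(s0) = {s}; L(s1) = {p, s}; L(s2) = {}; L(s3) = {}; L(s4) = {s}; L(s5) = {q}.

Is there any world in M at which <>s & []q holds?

No

Let φ = <>s & []q. Evaluate φ at each world:
  s0 (successors {s0}): φ is false.
  s1 (successors {s1, s2}): φ is false.
  s2 (successors {s2}): φ is false.
  s3 (successors {s2, s3}): φ is false.
  s4 (successors {s1, s2, s4}): φ is false.
  s5 (successors {s5}): φ is false.
For instance, at s4:
  At s4: <>s is true, []q is false, so <>s & []q is false.
    At s4: <>s requires s at some successor in {s1, s2, s4}.
      s holds at s1, so <>s is true at s4.
    At s4: []q requires q at every successor {s1, s2, s4}.
      q fails at s1, so []q is false at s4.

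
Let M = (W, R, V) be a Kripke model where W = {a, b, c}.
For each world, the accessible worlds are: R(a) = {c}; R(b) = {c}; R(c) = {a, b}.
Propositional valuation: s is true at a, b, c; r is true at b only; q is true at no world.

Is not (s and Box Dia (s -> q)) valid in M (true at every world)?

Let φ = not (s and Box Dia (s -> q)). Evaluate φ at each world:
  a (successors {c}): φ is true.
  b (successors {c}): φ is true.
  c (successors {a, b}): φ is true.
For instance, at c:
  At c: s and Box Dia (s -> q) is false, so not (s and Box Dia (s -> q)) is true.
    At c: s is true, Box Dia (s -> q) is false, so s and Box Dia (s -> q) is false.
      At c: Box Dia (s -> q) requires Dia (s -> q) at every successor {a, b}.
        Dia (s -> q) fails at a, so Box Dia (s -> q) is false at c.

Yes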